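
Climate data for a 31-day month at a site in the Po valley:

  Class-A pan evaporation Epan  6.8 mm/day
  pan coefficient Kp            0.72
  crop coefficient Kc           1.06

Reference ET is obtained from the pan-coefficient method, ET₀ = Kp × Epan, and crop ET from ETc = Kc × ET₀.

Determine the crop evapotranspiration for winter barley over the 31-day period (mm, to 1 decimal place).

160.9 mm

ET₀ = 0.72 × 6.8 = 4.8960 mm/d
ETc = Kc × ET₀ = 1.06 × 4.8960 = 5.1898 mm/d
Over 31 days: 5.1898 × 31 = 160.884 mm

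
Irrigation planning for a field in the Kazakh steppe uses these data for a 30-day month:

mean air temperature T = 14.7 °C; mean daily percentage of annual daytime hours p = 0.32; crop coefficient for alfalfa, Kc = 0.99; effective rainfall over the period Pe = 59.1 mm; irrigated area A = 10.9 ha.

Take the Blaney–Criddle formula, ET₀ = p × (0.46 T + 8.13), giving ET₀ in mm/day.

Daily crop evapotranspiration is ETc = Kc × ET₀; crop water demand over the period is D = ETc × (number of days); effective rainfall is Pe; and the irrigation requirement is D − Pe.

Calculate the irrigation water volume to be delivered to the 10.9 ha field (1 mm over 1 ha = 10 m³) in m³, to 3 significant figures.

ET₀ = 0.32 × (0.46 × 14.7 + 8.13) = 0.32 × 14.892 = 4.7654 mm/d
ETc = Kc × ET₀ = 0.99 × 4.7654 = 4.7177 mm/d
Crop demand D = ETc × 30 d = 4.7177 × 30 = 141.531 mm
D − Pe = 141.531 − 59.1 = 82.431 mm
Volume = 82.431 mm × 10.9 ha × 10 = 8985.0 m³

8990 m³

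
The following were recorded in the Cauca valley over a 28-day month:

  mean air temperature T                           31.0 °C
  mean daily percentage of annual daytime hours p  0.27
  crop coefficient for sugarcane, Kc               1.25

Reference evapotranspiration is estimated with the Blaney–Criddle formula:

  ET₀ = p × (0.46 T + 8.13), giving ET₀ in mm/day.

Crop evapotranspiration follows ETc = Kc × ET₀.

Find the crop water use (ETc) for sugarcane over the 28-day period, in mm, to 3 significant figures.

212 mm

ET₀ = 0.27 × (0.46 × 31.0 + 8.13) = 0.27 × 22.390 = 6.0453 mm/d
ETc = Kc × ET₀ = 1.25 × 6.0453 = 7.5566 mm/d
Over 28 days: 7.5566 × 28 = 211.585 mm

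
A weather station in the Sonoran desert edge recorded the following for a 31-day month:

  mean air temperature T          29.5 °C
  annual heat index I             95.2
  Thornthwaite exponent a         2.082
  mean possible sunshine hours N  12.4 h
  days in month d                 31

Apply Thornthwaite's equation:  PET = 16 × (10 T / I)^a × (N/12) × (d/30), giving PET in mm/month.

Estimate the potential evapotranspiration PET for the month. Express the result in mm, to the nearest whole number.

180 mm

10T/I = 10 × 29.5 / 95.2 = 3.0987
(10T/I)^a = 3.0987^2.082 = 10.5350
Uncorrected PET = 16 × 10.5350 = 168.560 mm
Correction = (N/12)(d/30) = (12.4/12)(31/30) = 1.0678
PET = 168.560 × 1.0678 = 179.988 mm/month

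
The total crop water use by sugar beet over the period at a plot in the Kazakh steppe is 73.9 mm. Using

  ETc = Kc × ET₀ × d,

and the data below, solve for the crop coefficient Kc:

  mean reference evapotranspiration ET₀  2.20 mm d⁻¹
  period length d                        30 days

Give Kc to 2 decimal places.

1.12

ETc = Kc × ET₀ × d  ⇒  Kc = ETc / (ET₀ × d)
Kc = 73.9 / (2.20 × 30) = 73.9 / 66.00 = 1.1197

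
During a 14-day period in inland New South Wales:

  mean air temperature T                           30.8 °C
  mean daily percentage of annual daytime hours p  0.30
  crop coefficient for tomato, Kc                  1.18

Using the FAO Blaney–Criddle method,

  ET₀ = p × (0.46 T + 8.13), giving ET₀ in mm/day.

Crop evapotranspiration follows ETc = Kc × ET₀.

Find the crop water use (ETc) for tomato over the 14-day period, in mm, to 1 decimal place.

ET₀ = 0.30 × (0.46 × 30.8 + 8.13) = 0.30 × 22.298 = 6.6894 mm/d
ETc = Kc × ET₀ = 1.18 × 6.6894 = 7.8935 mm/d
Over 14 days: 7.8935 × 14 = 110.509 mm

110.5 mm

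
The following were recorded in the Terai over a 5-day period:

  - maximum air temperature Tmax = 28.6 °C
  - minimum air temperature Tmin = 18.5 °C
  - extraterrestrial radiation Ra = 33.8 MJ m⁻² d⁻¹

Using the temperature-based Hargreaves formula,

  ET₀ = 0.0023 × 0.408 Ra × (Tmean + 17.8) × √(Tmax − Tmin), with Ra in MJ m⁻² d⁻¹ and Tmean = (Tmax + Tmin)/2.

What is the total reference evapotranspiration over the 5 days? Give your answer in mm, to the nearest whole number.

Tmean = (28.6 + 18.5)/2 = 23.55 °C
0.408 Ra = 0.408 × 33.8 = 13.7904 mm/d equivalent
ET₀ = 0.0023 × 13.7904 × (23.55 + 17.8) × √10.1 = 0.0023 × 13.7904 × 41.35 × 3.1780 = 4.1681 mm/d
Over 5 days: 4.1681 × 5 = 20.841 mm

21 mm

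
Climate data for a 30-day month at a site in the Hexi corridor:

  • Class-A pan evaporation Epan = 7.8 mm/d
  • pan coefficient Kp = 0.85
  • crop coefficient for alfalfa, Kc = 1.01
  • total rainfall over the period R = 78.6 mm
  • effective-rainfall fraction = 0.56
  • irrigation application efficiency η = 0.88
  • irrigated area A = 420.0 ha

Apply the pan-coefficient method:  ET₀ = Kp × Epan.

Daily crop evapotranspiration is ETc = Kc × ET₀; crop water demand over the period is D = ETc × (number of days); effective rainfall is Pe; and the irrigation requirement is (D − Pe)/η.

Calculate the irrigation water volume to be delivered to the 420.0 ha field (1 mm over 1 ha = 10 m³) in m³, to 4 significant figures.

748700 m³

ET₀ = 0.85 × 7.8 = 6.6300 mm/d
ETc = Kc × ET₀ = 1.01 × 6.6300 = 6.6963 mm/d
Crop demand D = ETc × 30 d = 6.6963 × 30 = 200.889 mm
Pe = 0.56 × 78.6 = 44.016 mm
D − Pe = 200.889 − 44.016 = 156.873 mm
Gross irrigation = 156.873 / 0.88 = 178.265 mm
Volume = 178.265 mm × 420.0 ha × 10 = 748713.0 m³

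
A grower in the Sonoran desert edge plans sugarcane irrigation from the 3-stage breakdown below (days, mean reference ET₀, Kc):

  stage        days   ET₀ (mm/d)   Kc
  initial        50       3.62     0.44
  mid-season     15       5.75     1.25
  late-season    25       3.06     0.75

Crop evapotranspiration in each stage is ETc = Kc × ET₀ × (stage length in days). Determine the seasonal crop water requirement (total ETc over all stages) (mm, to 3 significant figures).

245 mm

initial: 0.44 × 3.62 × 50 = 79.64 mm
mid-season: 1.25 × 5.75 × 15 = 107.81 mm
late-season: 0.75 × 3.06 × 25 = 57.38 mm
Seasonal total = 244.83 mm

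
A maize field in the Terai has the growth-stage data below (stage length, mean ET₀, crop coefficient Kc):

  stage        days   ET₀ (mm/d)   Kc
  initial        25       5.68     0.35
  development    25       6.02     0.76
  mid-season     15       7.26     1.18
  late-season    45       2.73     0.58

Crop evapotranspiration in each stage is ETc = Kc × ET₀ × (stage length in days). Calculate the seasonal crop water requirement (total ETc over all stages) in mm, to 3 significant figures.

initial: 0.35 × 5.68 × 25 = 49.70 mm
development: 0.76 × 6.02 × 25 = 114.38 mm
mid-season: 1.18 × 7.26 × 15 = 128.50 mm
late-season: 0.58 × 2.73 × 45 = 71.25 mm
Seasonal total = 363.83 mm

364 mm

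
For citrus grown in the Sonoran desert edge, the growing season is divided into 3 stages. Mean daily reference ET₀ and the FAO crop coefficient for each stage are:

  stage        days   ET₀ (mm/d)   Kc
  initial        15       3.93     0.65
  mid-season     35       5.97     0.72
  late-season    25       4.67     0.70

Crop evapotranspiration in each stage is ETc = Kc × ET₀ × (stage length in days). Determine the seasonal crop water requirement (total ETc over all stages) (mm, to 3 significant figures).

270 mm

initial: 0.65 × 3.93 × 15 = 38.32 mm
mid-season: 0.72 × 5.97 × 35 = 150.44 mm
late-season: 0.70 × 4.67 × 25 = 81.73 mm
Seasonal total = 270.49 mm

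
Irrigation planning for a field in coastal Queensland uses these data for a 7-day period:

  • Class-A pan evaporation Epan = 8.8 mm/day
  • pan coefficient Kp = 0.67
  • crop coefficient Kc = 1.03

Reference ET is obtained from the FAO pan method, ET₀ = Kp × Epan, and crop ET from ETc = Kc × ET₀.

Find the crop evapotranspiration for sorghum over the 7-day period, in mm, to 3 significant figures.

42.5 mm

ET₀ = 0.67 × 8.8 = 5.8960 mm/d
ETc = Kc × ET₀ = 1.03 × 5.8960 = 6.0729 mm/d
Over 7 days: 6.0729 × 7 = 42.510 mm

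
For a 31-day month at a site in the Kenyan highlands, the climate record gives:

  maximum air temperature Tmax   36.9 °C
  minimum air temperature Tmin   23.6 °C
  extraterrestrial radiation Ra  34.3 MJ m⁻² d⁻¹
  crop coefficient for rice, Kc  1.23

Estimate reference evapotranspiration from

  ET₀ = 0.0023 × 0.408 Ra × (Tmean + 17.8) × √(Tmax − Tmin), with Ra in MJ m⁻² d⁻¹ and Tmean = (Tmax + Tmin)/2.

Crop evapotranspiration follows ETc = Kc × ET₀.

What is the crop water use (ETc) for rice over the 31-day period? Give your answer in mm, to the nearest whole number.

Tmean = (36.9 + 23.6)/2 = 30.25 °C
0.408 Ra = 0.408 × 34.3 = 13.9944 mm/d equivalent
ET₀ = 0.0023 × 13.9944 × (30.25 + 17.8) × √13.3 = 0.0023 × 13.9944 × 48.05 × 3.6469 = 5.6403 mm/d
ETc = Kc × ET₀ = 1.23 × 5.6403 = 6.9376 mm/d
Over 31 days: 6.9376 × 31 = 215.066 mm

215 mm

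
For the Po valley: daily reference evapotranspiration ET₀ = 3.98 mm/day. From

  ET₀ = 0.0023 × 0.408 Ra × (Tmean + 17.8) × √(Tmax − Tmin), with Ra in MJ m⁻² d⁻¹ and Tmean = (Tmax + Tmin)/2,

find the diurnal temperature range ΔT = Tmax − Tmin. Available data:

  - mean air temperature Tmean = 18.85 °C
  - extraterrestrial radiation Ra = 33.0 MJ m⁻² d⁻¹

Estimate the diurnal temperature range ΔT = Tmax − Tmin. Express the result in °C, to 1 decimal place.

√ΔT = ET₀ / [0.0023 × 0.408 × Ra × (Tmean+17.8)] = 3.98 / (0.0023 × 13.4640 × 36.65) = 3.5068
ΔT = 3.5068² = 12.298 °C

12.3 °C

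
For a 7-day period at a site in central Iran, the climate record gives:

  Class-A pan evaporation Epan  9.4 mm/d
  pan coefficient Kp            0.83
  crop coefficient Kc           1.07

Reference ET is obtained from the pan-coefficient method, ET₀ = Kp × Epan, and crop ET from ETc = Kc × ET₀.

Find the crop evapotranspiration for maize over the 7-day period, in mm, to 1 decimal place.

58.4 mm

ET₀ = 0.83 × 9.4 = 7.8020 mm/d
ETc = Kc × ET₀ = 1.07 × 7.8020 = 8.3481 mm/d
Over 7 days: 8.3481 × 7 = 58.437 mm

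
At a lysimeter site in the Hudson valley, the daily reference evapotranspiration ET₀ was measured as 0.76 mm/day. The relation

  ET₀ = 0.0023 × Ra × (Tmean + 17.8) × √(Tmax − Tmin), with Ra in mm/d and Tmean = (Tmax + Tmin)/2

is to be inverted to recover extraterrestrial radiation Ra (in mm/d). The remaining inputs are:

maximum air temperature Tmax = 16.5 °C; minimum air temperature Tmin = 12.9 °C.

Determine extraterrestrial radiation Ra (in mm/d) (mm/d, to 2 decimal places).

5.36 mm/d

Tmean = 14.70 °C; √ΔT = 1.8974
Ra = ET₀ / [0.0023 × (Tmean+17.8) × √ΔT] = 0.76 / (0.0023 × 32.50 × 1.8974) = 5.359 mm/d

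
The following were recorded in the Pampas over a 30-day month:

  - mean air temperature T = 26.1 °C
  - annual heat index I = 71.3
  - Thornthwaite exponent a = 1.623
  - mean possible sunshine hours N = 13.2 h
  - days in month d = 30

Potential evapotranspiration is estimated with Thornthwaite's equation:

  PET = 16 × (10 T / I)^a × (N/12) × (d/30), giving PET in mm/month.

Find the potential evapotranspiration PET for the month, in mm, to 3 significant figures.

145 mm

10T/I = 10 × 26.1 / 71.3 = 3.6606
(10T/I)^a = 3.6606^1.623 = 8.2157
Uncorrected PET = 16 × 8.2157 = 131.451 mm
Correction = (N/12)(d/30) = (13.2/12)(30/30) = 1.1000
PET = 131.451 × 1.1000 = 144.596 mm/month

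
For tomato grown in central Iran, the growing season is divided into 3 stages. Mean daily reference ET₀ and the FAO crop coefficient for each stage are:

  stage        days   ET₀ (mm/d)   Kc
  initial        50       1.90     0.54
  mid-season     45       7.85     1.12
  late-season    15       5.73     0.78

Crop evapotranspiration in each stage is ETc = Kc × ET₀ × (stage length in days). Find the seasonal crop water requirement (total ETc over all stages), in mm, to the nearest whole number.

514 mm

initial: 0.54 × 1.90 × 50 = 51.30 mm
mid-season: 1.12 × 7.85 × 45 = 395.64 mm
late-season: 0.78 × 5.73 × 15 = 67.04 mm
Seasonal total = 513.98 mm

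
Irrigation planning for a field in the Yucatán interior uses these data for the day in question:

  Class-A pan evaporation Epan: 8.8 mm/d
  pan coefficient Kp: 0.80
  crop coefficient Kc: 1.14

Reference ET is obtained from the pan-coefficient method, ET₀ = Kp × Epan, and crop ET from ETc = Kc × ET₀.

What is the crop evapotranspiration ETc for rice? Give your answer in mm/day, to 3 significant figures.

8.03 mm/day

ET₀ = 0.80 × 8.8 = 7.0400 mm/d
ETc = Kc × ET₀ = 1.14 × 7.0400 = 8.0256 mm/d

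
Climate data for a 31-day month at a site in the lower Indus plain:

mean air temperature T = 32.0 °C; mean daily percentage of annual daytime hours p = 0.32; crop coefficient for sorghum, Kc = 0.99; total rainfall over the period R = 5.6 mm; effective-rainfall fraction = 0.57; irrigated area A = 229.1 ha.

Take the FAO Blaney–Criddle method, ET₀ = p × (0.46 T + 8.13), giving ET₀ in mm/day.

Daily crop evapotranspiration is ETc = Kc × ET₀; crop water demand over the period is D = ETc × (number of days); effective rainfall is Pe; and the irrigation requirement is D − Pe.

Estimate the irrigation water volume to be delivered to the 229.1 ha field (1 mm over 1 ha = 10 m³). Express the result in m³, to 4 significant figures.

506800 m³

ET₀ = 0.32 × (0.46 × 32.0 + 8.13) = 0.32 × 22.850 = 7.3120 mm/d
ETc = Kc × ET₀ = 0.99 × 7.3120 = 7.2389 mm/d
Crop demand D = ETc × 31 d = 7.2389 × 31 = 224.406 mm
Pe = 0.57 × 5.6 = 3.192 mm
D − Pe = 224.406 − 3.192 = 221.214 mm
Volume = 221.214 mm × 229.1 ha × 10 = 506801.3 m³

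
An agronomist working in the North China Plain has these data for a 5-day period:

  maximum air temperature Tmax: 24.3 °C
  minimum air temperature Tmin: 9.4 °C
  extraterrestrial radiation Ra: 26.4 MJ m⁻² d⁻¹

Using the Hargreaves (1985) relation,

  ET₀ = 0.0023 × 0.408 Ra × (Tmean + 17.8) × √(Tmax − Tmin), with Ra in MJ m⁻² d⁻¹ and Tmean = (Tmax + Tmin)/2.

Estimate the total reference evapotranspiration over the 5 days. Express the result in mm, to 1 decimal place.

Tmean = (24.3 + 9.4)/2 = 16.85 °C
0.408 Ra = 0.408 × 26.4 = 10.7712 mm/d equivalent
ET₀ = 0.0023 × 10.7712 × (16.85 + 17.8) × √14.9 = 0.0023 × 10.7712 × 34.65 × 3.8601 = 3.3136 mm/d
Over 5 days: 3.3136 × 5 = 16.568 mm

16.6 mm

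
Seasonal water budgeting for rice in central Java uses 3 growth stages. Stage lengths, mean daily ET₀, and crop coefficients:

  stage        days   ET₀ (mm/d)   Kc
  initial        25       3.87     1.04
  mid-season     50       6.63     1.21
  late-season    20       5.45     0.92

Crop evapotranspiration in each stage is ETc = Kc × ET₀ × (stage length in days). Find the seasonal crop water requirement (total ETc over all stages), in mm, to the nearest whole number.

initial: 1.04 × 3.87 × 25 = 100.62 mm
mid-season: 1.21 × 6.63 × 50 = 401.12 mm
late-season: 0.92 × 5.45 × 20 = 100.28 mm
Seasonal total = 602.02 mm

602 mm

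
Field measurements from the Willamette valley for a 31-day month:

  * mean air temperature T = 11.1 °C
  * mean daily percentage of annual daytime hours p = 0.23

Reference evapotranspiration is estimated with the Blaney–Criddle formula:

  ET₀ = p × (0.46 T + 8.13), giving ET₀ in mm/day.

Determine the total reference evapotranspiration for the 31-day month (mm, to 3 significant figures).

ET₀ = 0.23 × (0.46 × 11.1 + 8.13) = 0.23 × 13.236 = 3.0443 mm/d
Monthly total = 3.0443 × 31 = 94.373 mm

94.4 mm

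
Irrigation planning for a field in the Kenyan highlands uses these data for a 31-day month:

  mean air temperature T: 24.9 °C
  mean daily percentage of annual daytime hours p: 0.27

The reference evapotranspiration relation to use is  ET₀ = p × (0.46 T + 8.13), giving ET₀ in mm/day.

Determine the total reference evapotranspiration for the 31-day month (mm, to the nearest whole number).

164 mm

ET₀ = 0.27 × (0.46 × 24.9 + 8.13) = 0.27 × 19.584 = 5.2877 mm/d
Monthly total = 5.2877 × 31 = 163.919 mm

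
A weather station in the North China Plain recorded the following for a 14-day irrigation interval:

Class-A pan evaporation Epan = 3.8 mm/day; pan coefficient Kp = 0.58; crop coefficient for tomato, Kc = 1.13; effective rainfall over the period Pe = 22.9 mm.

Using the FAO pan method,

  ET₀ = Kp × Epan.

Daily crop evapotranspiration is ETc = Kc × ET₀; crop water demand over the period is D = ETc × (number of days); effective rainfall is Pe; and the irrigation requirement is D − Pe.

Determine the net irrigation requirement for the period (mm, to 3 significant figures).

ET₀ = 0.58 × 3.8 = 2.2040 mm/d
ETc = Kc × ET₀ = 1.13 × 2.2040 = 2.4905 mm/d
Crop demand D = ETc × 14 d = 2.4905 × 14 = 34.867 mm
D − Pe = 34.867 − 22.9 = 11.967 mm

12.0 mm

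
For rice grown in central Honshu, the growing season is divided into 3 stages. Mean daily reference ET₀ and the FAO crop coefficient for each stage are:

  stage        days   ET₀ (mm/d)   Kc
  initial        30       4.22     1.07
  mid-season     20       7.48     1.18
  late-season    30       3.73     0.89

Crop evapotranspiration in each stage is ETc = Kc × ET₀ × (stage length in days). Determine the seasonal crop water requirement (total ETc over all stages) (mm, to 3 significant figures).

initial: 1.07 × 4.22 × 30 = 135.46 mm
mid-season: 1.18 × 7.48 × 20 = 176.53 mm
late-season: 0.89 × 3.73 × 30 = 99.59 mm
Seasonal total = 411.58 mm

412 mm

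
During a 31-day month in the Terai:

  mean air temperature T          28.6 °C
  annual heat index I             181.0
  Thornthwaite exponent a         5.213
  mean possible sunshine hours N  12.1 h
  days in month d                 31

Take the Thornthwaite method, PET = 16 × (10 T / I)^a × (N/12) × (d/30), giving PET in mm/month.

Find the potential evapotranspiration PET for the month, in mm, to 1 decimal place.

10T/I = 10 × 28.6 / 181.0 = 1.5801
(10T/I)^a = 1.5801^5.213 = 10.8578
Uncorrected PET = 16 × 10.8578 = 173.725 mm
Correction = (N/12)(d/30) = (12.1/12)(31/30) = 1.0419
PET = 173.725 × 1.0419 = 181.004 mm/month

181.0 mm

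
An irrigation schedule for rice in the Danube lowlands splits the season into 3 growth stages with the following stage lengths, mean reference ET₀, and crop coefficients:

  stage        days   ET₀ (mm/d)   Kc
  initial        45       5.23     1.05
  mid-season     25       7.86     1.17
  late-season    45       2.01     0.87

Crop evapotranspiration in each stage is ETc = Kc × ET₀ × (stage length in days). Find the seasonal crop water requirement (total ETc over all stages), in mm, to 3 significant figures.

556 mm

initial: 1.05 × 5.23 × 45 = 247.12 mm
mid-season: 1.17 × 7.86 × 25 = 229.91 mm
late-season: 0.87 × 2.01 × 45 = 78.69 mm
Seasonal total = 555.72 mm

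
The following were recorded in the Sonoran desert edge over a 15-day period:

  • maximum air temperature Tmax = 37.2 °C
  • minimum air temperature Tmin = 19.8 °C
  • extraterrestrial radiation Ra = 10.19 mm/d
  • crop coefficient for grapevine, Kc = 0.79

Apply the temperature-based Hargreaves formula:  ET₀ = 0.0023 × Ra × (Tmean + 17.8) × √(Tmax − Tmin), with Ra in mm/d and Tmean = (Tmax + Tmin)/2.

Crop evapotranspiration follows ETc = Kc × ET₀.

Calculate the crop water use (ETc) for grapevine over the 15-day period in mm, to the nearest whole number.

Tmean = (37.2 + 19.8)/2 = 28.50 °C
ET₀ = 0.0023 × 10.19 × (28.50 + 17.8) × √17.4 = 0.0023 × 10.19 × 46.30 × 4.1713 = 4.5264 mm/d
ETc = Kc × ET₀ = 0.79 × 4.5264 = 3.5759 mm/d
Over 15 days: 3.5759 × 15 = 53.639 mm

54 mm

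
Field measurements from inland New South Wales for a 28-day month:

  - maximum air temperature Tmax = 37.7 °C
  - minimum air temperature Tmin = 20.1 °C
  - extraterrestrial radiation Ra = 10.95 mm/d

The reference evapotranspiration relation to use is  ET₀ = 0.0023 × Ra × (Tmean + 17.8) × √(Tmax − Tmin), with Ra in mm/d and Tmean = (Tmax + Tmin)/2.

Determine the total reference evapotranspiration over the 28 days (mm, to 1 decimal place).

138.2 mm

Tmean = (37.7 + 20.1)/2 = 28.90 °C
ET₀ = 0.0023 × 10.95 × (28.90 + 17.8) × √17.6 = 0.0023 × 10.95 × 46.70 × 4.1952 = 4.9341 mm/d
Over 28 days: 4.9341 × 28 = 138.155 mm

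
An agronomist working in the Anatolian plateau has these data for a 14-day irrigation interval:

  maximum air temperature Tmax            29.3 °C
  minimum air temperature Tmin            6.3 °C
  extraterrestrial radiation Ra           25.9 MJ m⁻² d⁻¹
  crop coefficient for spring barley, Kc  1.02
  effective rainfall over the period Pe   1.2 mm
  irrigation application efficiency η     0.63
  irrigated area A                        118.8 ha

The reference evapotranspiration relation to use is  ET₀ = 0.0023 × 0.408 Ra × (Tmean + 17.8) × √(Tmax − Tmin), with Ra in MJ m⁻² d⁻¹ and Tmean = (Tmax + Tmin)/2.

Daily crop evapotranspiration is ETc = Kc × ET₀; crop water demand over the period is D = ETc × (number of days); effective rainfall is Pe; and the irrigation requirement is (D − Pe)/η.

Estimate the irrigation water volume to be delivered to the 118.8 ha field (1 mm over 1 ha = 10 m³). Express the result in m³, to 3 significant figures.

Tmean = (29.3 + 6.3)/2 = 17.80 °C
0.408 Ra = 0.408 × 25.9 = 10.5672 mm/d equivalent
ET₀ = 0.0023 × 10.5672 × (17.80 + 17.8) × √23.0 = 0.0023 × 10.5672 × 35.60 × 4.7958 = 4.1495 mm/d
ETc = Kc × ET₀ = 1.02 × 4.1495 = 4.2325 mm/d
Crop demand D = ETc × 14 d = 4.2325 × 14 = 59.255 mm
D − Pe = 59.255 − 1.2 = 58.055 mm
Gross irrigation = 58.055 / 0.63 = 92.151 mm
Volume = 92.151 mm × 118.8 ha × 10 = 109475.4 m³

109000 m³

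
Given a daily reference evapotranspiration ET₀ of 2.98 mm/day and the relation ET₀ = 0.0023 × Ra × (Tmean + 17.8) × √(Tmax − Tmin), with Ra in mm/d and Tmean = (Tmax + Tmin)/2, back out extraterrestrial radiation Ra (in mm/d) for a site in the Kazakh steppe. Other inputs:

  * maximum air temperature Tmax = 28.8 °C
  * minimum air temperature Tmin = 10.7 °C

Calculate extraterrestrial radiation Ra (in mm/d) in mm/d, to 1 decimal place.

Tmean = 19.75 °C; √ΔT = 4.2544
Ra = ET₀ / [0.0023 × (Tmean+17.8) × √ΔT] = 2.98 / (0.0023 × 37.55 × 4.2544) = 8.110 mm/d

8.1 mm/d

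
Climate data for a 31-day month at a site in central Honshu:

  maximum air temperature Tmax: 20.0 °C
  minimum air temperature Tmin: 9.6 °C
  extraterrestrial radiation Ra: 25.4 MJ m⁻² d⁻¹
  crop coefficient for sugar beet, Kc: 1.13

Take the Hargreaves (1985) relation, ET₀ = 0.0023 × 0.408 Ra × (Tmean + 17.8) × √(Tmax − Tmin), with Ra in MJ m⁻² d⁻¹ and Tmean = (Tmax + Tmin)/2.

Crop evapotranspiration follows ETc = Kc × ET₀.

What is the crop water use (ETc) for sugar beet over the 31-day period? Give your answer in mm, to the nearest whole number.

88 mm

Tmean = (20.0 + 9.6)/2 = 14.80 °C
0.408 Ra = 0.408 × 25.4 = 10.3632 mm/d equivalent
ET₀ = 0.0023 × 10.3632 × (14.80 + 17.8) × √10.4 = 0.0023 × 10.3632 × 32.60 × 3.2249 = 2.5059 mm/d
ETc = Kc × ET₀ = 1.13 × 2.5059 = 2.8317 mm/d
Over 31 days: 2.8317 × 31 = 87.783 mm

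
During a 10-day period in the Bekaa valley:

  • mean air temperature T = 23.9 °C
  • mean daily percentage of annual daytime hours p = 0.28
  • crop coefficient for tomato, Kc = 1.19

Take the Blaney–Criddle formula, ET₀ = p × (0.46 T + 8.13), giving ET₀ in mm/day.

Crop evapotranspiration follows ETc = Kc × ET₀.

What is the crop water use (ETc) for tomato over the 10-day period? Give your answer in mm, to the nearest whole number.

ET₀ = 0.28 × (0.46 × 23.9 + 8.13) = 0.28 × 19.124 = 5.3547 mm/d
ETc = Kc × ET₀ = 1.19 × 5.3547 = 6.3721 mm/d
Over 10 days: 6.3721 × 10 = 63.721 mm

64 mm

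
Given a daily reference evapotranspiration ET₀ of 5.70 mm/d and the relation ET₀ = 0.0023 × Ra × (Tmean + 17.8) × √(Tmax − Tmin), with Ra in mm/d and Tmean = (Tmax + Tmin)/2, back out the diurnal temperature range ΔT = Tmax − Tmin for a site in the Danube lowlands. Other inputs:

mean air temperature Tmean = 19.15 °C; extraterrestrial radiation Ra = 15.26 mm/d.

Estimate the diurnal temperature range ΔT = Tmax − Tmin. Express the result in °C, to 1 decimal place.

√ΔT = ET₀ / [0.0023 × Ra × (Tmean+17.8)] = 5.70 / (0.0023 × 15.26 × 36.95) = 4.3952
ΔT = 4.3952² = 19.318 °C

19.3 °C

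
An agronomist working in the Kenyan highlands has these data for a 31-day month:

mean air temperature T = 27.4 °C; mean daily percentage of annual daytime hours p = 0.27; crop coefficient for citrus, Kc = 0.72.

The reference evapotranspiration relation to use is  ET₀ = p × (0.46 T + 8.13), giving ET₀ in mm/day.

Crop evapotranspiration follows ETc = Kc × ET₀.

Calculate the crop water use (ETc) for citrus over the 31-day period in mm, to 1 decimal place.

ET₀ = 0.27 × (0.46 × 27.4 + 8.13) = 0.27 × 20.734 = 5.5982 mm/d
ETc = Kc × ET₀ = 0.72 × 5.5982 = 4.0307 mm/d
Over 31 days: 4.0307 × 31 = 124.952 mm

125.0 mm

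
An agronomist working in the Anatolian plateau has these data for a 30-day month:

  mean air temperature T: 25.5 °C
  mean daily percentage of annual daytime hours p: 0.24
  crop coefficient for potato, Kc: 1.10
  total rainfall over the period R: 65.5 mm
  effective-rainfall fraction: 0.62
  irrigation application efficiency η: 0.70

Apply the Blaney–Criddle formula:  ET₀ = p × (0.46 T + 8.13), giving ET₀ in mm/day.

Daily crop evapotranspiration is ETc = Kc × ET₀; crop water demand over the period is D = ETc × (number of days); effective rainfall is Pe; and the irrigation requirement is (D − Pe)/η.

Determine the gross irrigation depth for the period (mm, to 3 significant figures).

167 mm

ET₀ = 0.24 × (0.46 × 25.5 + 8.13) = 0.24 × 19.860 = 4.7664 mm/d
ETc = Kc × ET₀ = 1.10 × 4.7664 = 5.2430 mm/d
Crop demand D = ETc × 30 d = 5.2430 × 30 = 157.290 mm
Pe = 0.62 × 65.5 = 40.610 mm
D − Pe = 157.290 − 40.610 = 116.680 mm
Gross irrigation = 116.680 / 0.70 = 166.686 mm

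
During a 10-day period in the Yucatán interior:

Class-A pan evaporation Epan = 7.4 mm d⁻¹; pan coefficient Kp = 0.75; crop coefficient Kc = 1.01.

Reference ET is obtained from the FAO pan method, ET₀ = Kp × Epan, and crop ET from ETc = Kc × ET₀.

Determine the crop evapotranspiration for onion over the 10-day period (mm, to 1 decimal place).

56.1 mm

ET₀ = 0.75 × 7.4 = 5.5500 mm/d
ETc = Kc × ET₀ = 1.01 × 5.5500 = 5.6055 mm/d
Over 10 days: 5.6055 × 10 = 56.055 mm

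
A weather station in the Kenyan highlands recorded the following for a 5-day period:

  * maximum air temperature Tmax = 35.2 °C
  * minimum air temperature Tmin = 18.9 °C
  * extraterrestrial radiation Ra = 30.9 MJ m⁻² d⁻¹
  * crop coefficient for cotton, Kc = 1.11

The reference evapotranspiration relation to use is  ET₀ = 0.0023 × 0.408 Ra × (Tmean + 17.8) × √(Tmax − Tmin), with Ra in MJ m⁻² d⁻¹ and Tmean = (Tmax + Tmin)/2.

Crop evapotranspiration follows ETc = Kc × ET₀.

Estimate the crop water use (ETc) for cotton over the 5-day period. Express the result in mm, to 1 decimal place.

29.1 mm

Tmean = (35.2 + 18.9)/2 = 27.05 °C
0.408 Ra = 0.408 × 30.9 = 12.6072 mm/d equivalent
ET₀ = 0.0023 × 12.6072 × (27.05 + 17.8) × √16.3 = 0.0023 × 12.6072 × 44.85 × 4.0373 = 5.2505 mm/d
ETc = Kc × ET₀ = 1.11 × 5.2505 = 5.8281 mm/d
Over 5 days: 5.8281 × 5 = 29.141 mm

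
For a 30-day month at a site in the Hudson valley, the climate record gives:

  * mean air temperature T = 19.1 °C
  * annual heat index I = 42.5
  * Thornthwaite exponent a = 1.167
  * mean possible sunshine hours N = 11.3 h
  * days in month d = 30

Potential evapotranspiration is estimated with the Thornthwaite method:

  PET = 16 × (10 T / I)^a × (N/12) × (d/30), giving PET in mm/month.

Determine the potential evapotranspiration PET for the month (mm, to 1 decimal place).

87.0 mm

10T/I = 10 × 19.1 / 42.5 = 4.4941
(10T/I)^a = 4.4941^1.167 = 5.7761
Uncorrected PET = 16 × 5.7761 = 92.418 mm
Correction = (N/12)(d/30) = (11.3/12)(30/30) = 0.9417
PET = 92.418 × 0.9417 = 87.030 mm/month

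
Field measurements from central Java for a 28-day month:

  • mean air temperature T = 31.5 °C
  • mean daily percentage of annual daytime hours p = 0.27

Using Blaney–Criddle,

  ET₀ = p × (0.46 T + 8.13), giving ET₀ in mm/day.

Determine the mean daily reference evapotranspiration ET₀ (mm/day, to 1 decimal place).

ET₀ = 0.27 × (0.46 × 31.5 + 8.13) = 0.27 × 22.620 = 6.1074 mm/d

6.1 mm/day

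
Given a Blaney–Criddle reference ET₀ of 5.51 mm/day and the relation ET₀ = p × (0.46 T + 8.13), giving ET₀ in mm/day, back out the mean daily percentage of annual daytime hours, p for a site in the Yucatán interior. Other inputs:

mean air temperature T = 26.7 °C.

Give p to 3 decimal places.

0.270

p = ET₀ / (0.46 T + 8.13) = 5.51 / (0.46 × 26.7 + 8.13) = 5.51 / 20.412 = 0.2699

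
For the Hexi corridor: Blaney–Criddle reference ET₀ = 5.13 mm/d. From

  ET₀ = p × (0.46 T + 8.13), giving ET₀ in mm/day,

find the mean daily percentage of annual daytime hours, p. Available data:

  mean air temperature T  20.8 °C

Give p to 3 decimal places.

p = ET₀ / (0.46 T + 8.13) = 5.13 / (0.46 × 20.8 + 8.13) = 5.13 / 17.698 = 0.2899

0.290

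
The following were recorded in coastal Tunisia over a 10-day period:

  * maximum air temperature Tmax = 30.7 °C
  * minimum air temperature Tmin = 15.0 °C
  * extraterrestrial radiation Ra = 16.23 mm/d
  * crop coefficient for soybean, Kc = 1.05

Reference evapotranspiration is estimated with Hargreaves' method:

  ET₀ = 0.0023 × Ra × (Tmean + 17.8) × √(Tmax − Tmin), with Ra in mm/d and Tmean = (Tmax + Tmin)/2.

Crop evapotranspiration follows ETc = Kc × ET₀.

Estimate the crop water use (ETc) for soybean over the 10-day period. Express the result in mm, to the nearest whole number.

Tmean = (30.7 + 15.0)/2 = 22.85 °C
ET₀ = 0.0023 × 16.23 × (22.85 + 17.8) × √15.7 = 0.0023 × 16.23 × 40.65 × 3.9623 = 6.0125 mm/d
ETc = Kc × ET₀ = 1.05 × 6.0125 = 6.3131 mm/d
Over 10 days: 6.3131 × 10 = 63.131 mm

63 mm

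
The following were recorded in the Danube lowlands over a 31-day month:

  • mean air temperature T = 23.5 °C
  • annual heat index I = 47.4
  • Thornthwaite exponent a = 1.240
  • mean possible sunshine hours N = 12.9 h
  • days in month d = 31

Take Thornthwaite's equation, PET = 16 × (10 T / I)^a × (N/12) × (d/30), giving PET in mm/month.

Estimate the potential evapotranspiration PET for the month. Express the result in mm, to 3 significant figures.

10T/I = 10 × 23.5 / 47.4 = 4.9578
(10T/I)^a = 4.9578^1.240 = 7.2805
Uncorrected PET = 16 × 7.2805 = 116.488 mm
Correction = (N/12)(d/30) = (12.9/12)(31/30) = 1.1108
PET = 116.488 × 1.1108 = 129.395 mm/month

129 mm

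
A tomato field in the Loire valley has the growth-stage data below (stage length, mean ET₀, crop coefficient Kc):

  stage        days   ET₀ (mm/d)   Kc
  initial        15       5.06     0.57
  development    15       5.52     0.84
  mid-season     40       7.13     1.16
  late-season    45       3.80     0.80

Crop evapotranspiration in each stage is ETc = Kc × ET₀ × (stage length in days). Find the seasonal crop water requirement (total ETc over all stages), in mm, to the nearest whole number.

initial: 0.57 × 5.06 × 15 = 43.26 mm
development: 0.84 × 5.52 × 15 = 69.55 mm
mid-season: 1.16 × 7.13 × 40 = 330.83 mm
late-season: 0.80 × 3.80 × 45 = 136.80 mm
Seasonal total = 580.44 mm

580 mm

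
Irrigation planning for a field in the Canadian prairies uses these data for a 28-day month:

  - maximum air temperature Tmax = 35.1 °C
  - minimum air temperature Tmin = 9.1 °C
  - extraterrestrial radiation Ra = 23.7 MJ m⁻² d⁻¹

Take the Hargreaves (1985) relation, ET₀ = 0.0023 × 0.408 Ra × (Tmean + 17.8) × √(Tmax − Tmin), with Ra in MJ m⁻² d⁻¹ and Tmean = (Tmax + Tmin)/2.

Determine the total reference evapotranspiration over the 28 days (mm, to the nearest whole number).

Tmean = (35.1 + 9.1)/2 = 22.10 °C
0.408 Ra = 0.408 × 23.7 = 9.6696 mm/d equivalent
ET₀ = 0.0023 × 9.6696 × (22.10 + 17.8) × √26.0 = 0.0023 × 9.6696 × 39.90 × 5.0990 = 4.5247 mm/d
Over 28 days: 4.5247 × 28 = 126.692 mm

127 mm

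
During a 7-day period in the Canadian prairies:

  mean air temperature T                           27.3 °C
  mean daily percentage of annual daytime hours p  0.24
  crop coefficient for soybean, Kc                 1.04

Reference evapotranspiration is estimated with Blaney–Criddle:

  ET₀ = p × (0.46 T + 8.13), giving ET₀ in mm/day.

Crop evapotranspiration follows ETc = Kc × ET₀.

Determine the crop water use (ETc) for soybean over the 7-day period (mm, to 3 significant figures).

36.1 mm

ET₀ = 0.24 × (0.46 × 27.3 + 8.13) = 0.24 × 20.688 = 4.9651 mm/d
ETc = Kc × ET₀ = 1.04 × 4.9651 = 5.1637 mm/d
Over 7 days: 5.1637 × 7 = 36.146 mm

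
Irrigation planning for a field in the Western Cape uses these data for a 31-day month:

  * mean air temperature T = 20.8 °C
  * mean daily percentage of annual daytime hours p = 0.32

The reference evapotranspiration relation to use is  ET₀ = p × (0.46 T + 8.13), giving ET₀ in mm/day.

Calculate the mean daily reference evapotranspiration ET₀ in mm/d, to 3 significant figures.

ET₀ = 0.32 × (0.46 × 20.8 + 8.13) = 0.32 × 17.698 = 5.6634 mm/d

5.66 mm/d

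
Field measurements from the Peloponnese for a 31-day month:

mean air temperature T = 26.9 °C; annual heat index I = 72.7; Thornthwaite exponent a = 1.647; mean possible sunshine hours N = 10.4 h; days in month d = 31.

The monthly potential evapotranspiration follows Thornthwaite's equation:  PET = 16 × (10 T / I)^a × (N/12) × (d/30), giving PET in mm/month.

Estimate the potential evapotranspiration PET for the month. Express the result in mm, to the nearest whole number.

10T/I = 10 × 26.9 / 72.7 = 3.7001
(10T/I)^a = 3.7001^1.647 = 8.6268
Uncorrected PET = 16 × 8.6268 = 138.029 mm
Correction = (N/12)(d/30) = (10.4/12)(31/30) = 0.8956
PET = 138.029 × 0.8956 = 123.619 mm/month

124 mm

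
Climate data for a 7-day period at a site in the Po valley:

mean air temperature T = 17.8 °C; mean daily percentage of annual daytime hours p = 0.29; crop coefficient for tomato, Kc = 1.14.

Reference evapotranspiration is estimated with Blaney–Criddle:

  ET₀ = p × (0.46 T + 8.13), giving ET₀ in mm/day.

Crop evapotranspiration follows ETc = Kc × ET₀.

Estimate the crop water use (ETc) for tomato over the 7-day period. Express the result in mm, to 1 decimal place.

37.8 mm

ET₀ = 0.29 × (0.46 × 17.8 + 8.13) = 0.29 × 16.318 = 4.7322 mm/d
ETc = Kc × ET₀ = 1.14 × 4.7322 = 5.3947 mm/d
Over 7 days: 5.3947 × 7 = 37.763 mm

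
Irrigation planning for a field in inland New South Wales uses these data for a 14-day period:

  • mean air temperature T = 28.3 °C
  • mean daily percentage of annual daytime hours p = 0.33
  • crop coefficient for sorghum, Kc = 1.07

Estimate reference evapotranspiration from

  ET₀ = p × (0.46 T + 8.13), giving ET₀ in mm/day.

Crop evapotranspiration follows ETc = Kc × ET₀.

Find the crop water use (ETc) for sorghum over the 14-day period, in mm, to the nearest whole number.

ET₀ = 0.33 × (0.46 × 28.3 + 8.13) = 0.33 × 21.148 = 6.9788 mm/d
ETc = Kc × ET₀ = 1.07 × 6.9788 = 7.4673 mm/d
Over 14 days: 7.4673 × 14 = 104.542 mm

105 mm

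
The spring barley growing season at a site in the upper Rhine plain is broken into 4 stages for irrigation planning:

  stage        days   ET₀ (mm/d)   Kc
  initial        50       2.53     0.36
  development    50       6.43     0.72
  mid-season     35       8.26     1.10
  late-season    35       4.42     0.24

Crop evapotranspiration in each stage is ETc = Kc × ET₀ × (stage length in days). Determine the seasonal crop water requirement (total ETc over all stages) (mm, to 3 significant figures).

initial: 0.36 × 2.53 × 50 = 45.54 mm
development: 0.72 × 6.43 × 50 = 231.48 mm
mid-season: 1.10 × 8.26 × 35 = 318.01 mm
late-season: 0.24 × 4.42 × 35 = 37.13 mm
Seasonal total = 632.16 mm

632 mm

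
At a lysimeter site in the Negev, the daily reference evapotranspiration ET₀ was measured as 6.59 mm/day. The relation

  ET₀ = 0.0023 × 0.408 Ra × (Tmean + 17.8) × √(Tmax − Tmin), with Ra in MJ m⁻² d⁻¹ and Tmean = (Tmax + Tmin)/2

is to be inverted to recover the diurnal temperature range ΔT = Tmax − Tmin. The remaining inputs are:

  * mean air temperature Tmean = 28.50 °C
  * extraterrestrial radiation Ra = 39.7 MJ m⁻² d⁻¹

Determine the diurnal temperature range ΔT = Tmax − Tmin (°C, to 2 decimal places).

√ΔT = ET₀ / [0.0023 × 0.408 × Ra × (Tmean+17.8)] = 6.59 / (0.0023 × 16.1976 × 46.30) = 3.8206
ΔT = 3.8206² = 14.597 °C

14.60 °C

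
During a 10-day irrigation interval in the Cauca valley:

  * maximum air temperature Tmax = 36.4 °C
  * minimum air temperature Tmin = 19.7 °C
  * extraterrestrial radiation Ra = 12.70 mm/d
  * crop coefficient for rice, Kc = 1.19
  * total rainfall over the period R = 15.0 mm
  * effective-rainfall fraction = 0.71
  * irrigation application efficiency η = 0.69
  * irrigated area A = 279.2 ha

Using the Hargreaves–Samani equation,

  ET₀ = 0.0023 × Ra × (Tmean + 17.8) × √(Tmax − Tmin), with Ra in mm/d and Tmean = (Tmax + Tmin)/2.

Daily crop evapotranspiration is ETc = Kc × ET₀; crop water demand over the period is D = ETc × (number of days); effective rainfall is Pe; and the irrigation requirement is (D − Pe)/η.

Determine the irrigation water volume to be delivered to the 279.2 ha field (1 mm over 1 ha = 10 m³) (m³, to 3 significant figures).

Tmean = (36.4 + 19.7)/2 = 28.05 °C
ET₀ = 0.0023 × 12.70 × (28.05 + 17.8) × √16.7 = 0.0023 × 12.70 × 45.85 × 4.0866 = 5.4731 mm/d
ETc = Kc × ET₀ = 1.19 × 5.4731 = 6.5130 mm/d
Crop demand D = ETc × 10 d = 6.5130 × 10 = 65.130 mm
Pe = 0.71 × 15.0 = 10.650 mm
D − Pe = 65.130 − 10.650 = 54.480 mm
Gross irrigation = 54.480 / 0.69 = 78.957 mm
Volume = 78.957 mm × 279.2 ha × 10 = 220447.9 m³

220000 m³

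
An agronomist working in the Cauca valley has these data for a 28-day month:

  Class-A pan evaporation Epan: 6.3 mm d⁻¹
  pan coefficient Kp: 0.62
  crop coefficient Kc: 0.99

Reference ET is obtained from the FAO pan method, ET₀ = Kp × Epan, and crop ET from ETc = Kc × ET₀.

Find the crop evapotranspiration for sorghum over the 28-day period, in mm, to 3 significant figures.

108 mm

ET₀ = 0.62 × 6.3 = 3.9060 mm/d
ETc = Kc × ET₀ = 0.99 × 3.9060 = 3.8669 mm/d
Over 28 days: 3.8669 × 28 = 108.273 mm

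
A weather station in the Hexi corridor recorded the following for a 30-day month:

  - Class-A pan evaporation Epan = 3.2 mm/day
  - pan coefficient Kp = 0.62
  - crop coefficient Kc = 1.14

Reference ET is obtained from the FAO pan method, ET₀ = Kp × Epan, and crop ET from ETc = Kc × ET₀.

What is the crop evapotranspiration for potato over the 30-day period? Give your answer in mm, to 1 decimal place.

ET₀ = 0.62 × 3.2 = 1.9840 mm/d
ETc = Kc × ET₀ = 1.14 × 1.9840 = 2.2618 mm/d
Over 30 days: 2.2618 × 30 = 67.854 mm

67.9 mm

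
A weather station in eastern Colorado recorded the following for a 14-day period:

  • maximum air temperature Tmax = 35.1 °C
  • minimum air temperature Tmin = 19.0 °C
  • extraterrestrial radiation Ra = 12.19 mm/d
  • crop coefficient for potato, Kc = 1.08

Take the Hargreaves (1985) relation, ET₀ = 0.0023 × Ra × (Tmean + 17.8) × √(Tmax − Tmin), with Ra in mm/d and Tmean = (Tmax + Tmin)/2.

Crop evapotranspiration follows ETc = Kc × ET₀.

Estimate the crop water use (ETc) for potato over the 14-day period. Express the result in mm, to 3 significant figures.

76.3 mm

Tmean = (35.1 + 19.0)/2 = 27.05 °C
ET₀ = 0.0023 × 12.19 × (27.05 + 17.8) × √16.1 = 0.0023 × 12.19 × 44.85 × 4.0125 = 5.0456 mm/d
ETc = Kc × ET₀ = 1.08 × 5.0456 = 5.4492 mm/d
Over 14 days: 5.4492 × 14 = 76.289 mm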